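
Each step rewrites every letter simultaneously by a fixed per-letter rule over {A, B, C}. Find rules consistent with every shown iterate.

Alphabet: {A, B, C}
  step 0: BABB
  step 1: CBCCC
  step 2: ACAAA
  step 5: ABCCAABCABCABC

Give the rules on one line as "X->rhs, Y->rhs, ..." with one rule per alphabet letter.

A->BC, B->C, C->A

  step 1 ⇒ step 2: CBCCC ⇒ A·C·A·A·A
    B ↦ C
    C ↦ A
  step 0 ⇒ step 1: BABB ⇒ C·BC·C·C
    A ↦ BC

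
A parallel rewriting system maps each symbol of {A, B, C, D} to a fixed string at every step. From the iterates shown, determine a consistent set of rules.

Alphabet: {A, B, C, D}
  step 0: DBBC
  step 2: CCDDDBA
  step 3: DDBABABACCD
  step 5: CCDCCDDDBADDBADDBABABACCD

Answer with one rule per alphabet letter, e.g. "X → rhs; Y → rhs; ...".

  step 2 ⇒ step 3: CCDDDBA ⇒ D·D·BA·BA·BA·C·CD
    A ↦ CD
    B ↦ C
    C ↦ D
    D ↦ BA

A->CD, B->C, C->D, D->BA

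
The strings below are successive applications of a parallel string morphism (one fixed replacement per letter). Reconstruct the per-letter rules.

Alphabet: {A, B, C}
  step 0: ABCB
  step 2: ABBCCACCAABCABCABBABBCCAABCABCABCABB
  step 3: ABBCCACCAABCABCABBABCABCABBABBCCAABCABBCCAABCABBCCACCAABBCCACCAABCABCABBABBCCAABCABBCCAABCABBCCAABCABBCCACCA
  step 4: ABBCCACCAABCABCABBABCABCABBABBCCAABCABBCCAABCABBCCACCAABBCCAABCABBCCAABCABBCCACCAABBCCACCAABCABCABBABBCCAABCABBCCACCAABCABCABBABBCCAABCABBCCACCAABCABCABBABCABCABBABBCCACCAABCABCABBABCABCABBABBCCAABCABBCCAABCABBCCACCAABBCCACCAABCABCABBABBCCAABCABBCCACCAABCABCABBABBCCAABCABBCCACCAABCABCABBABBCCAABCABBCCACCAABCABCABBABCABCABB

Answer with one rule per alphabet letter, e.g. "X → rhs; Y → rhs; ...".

  step 3 ⇒ step 4: ABBCCACCAABCABCABBABCABCABBABBCCAABCABBCCAABCABBCCACCAABBCCACCAABCABCABBABBCCAABCABBCCAABCABBCCAABCABBCCACCA ⇒ ABB·CCA·CCA·ABC·ABC·ABB·ABC·ABC·ABB·ABB·CCA·ABC·ABB·CCA·ABC·ABB·CCA·CCA·ABB·CCA·ABC·ABB·CCA·ABC·ABB·CCA·CCA·ABB·CCA·CCA·ABC·ABC·ABB·ABB·CCA·ABC·ABB·CCA·CCA·ABC·ABC·ABB·ABB·CCA·ABC·ABB·CCA·CCA·ABC·ABC·ABB·ABC·ABC·ABB·ABB·CCA·CCA·ABC·ABC·ABB·ABC·ABC·ABB·ABB·CCA·ABC·ABB·CCA·ABC·ABB·CCA·CCA·ABB·CCA·CCA·ABC·ABC·ABB·ABB·CCA·ABC·ABB·CCA·CCA·ABC·ABC·ABB·ABB·CCA·ABC·ABB·CCA·CCA·ABC·ABC·ABB·ABB·CCA·ABC·ABB·CCA·CCA·ABC·ABC·ABB·ABC·ABC·ABB
    A ↦ ABB
    B ↦ CCA
    C ↦ ABC

A->ABB, B->CCA, C->ABC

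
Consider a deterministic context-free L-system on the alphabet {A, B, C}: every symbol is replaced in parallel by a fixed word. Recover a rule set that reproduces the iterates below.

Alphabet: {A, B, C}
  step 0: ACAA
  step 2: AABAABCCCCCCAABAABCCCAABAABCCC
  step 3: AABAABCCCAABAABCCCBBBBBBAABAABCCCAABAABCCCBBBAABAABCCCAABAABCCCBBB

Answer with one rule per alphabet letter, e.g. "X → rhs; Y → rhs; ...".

  step 2 ⇒ step 3: AABAABCCCCCCAABAABCCCAABAABCCC ⇒ AAB·AAB·CCC·AAB·AAB·CCC·B·B·B·B·B·B·AAB·AAB·CCC·AAB·AAB·CCC·B·B·B·AAB·AAB·CCC·AAB·AAB·CCC·B·B·B
    A ↦ AAB
    B ↦ CCC
    C ↦ B

A->AAB, B->CCC, C->B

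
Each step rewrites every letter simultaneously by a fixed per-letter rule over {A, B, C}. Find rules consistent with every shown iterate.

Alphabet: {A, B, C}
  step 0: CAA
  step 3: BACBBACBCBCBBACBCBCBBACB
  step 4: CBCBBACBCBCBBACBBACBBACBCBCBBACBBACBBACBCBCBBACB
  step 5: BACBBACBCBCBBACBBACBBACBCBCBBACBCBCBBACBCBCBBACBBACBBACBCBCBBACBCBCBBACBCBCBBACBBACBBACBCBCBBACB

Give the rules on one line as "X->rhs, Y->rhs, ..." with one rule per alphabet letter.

A->CB, B->CB, C->BA

  step 4 ⇒ step 5: CBCBBACBCBCBBACBBACBBACBCBCBBACBBACBBACBCBCBBACB ⇒ BA·CB·BA·CB·CB·CB·BA·CB·BA·CB·BA·CB·CB·CB·BA·CB·CB·CB·BA·CB·CB·CB·BA·CB·BA·CB·BA·CB·CB·CB·BA·CB·CB·CB·BA·CB·CB·CB·BA·CB·BA·CB·BA·CB·CB·CB·BA·CB
    A ↦ CB
    B ↦ CB
    C ↦ BA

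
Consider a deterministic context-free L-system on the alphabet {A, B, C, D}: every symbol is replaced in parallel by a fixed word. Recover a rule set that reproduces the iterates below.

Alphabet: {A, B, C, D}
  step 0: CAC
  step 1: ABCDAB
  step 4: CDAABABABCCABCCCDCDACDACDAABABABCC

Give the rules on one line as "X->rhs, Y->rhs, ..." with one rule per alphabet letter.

  step 0 ⇒ step 1: CAC ⇒ AB·CD·AB
    A ↦ CD
    C ↦ AB
    B ↦ A  (constrained at step 1)
    D ↦ CC  (constrained at step 1)

A->CD, B->A, C->AB, D->CC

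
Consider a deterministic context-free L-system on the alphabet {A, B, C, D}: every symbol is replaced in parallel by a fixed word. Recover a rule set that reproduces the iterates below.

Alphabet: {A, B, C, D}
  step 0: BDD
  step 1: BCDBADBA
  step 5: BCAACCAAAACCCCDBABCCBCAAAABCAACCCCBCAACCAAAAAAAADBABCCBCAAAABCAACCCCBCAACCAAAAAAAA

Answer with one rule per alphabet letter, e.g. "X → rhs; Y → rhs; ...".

A->C, B->BC, C->AA, D->DBA

  step 0 ⇒ step 1: BDD ⇒ BC·DBA·DBA
    B ↦ BC
    D ↦ DBA
    A ↦ C  (constrained at step 1)
    C ↦ AA  (constrained at step 1)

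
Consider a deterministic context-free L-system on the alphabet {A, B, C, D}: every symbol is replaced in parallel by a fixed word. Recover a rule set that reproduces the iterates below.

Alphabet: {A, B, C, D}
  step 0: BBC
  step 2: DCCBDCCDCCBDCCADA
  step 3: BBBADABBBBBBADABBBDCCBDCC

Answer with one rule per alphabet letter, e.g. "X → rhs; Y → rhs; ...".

A->DCC, B->ADA, C->B, D->B

  step 2 ⇒ step 3: DCCBDCCDCCBDCCADA ⇒ B·B·B·ADA·B·B·B·B·B·B·ADA·B·B·B·DCC·B·DCC
    A ↦ DCC
    B ↦ ADA
    C ↦ B
    D ↦ B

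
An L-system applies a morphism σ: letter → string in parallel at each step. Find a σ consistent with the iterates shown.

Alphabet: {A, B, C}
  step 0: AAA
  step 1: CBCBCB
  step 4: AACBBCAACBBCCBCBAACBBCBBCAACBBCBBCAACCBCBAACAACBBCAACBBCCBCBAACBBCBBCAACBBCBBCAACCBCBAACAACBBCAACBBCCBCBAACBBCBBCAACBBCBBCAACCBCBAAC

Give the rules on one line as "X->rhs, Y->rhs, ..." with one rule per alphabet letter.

  step 0 ⇒ step 1: AAA ⇒ CB·CB·CB
    A ↦ CB
    B ↦ BBC  (constrained at step 1)
    C ↦ AAC  (constrained at step 1)

A->CB, B->BBC, C->AAC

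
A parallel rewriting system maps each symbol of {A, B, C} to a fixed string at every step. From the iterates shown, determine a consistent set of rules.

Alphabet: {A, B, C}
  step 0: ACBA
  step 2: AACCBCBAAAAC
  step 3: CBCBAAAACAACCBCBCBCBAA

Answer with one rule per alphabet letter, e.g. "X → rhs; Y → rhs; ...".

  step 2 ⇒ step 3: AACCBCBAAAAC ⇒ CB·CB·AA·AA·C·AA·C·CB·CB·CB·CB·AA
    A ↦ CB
    B ↦ C
    C ↦ AA

A->CB, B->C, C->AA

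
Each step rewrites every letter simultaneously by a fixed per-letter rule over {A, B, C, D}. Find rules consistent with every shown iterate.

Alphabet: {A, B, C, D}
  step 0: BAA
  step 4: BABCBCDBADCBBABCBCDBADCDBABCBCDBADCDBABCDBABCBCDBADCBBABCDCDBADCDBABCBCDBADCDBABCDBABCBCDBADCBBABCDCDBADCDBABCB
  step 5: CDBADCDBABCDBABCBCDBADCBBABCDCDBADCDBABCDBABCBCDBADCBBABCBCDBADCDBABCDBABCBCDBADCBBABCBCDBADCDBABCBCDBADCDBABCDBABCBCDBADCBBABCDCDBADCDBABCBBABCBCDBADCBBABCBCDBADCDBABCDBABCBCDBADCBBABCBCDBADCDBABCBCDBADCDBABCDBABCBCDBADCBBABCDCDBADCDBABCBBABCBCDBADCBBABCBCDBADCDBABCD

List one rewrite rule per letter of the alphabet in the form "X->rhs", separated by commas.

  step 4 ⇒ step 5: BABCBCDBADCBBABCBCDBADCDBABCBCDBADCDBABCDBABCBCDBADCBBABCDCDBADCDBABCBCDBADCDBABCDBABCBCDBADCBBABCDCDBADCDBABCB ⇒ CD·BAD·CD·BAB·CD·BAB·CB·CD·BAD·CB·BAB·CD·CD·BAD·CD·BAB·CD·BAB·CB·CD·BAD·CB·BAB·CB·CD·BAD·CD·BAB·CD·BAB·CB·CD·BAD·CB·BAB·CB·CD·BAD·CD·BAB·CB·CD·BAD·CD·BAB·CD·BAB·CB·CD·BAD·CB·BAB·CD·CD·BAD·CD·BAB·CB·BAB·CB·CD·BAD·CB·BAB·CB·CD·BAD·CD·BAB·CD·BAB·CB·CD·BAD·CB·BAB·CB·CD·BAD·CD·BAB·CB·CD·BAD·CD·BAB·CD·BAB·CB·CD·BAD·CB·BAB·CD·CD·BAD·CD·BAB·CB·BAB·CB·CD·BAD·CB·BAB·CB·CD·BAD·CD·BAB·CD
    A ↦ BAD
    B ↦ CD
    C ↦ BAB
    D ↦ CB

A->BAD, B->CD, C->BAB, D->CB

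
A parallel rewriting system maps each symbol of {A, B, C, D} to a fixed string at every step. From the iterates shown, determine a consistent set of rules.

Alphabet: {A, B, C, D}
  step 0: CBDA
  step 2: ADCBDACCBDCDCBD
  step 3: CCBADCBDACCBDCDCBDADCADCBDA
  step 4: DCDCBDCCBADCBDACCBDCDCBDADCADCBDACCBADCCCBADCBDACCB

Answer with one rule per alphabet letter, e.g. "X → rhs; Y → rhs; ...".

  step 3 ⇒ step 4: CCBADCBDACCBDCDCBDADCADCBDA ⇒ DC·DC·BD·CCB·A·DC·BD·A·CCB·DC·DC·BD·A·DC·A·DC·BD·A·CCB·A·DC·CCB·A·DC·BD·A·CCB
    A ↦ CCB
    B ↦ BD
    C ↦ DC
    D ↦ A

A->CCB, B->BD, C->DC, D->A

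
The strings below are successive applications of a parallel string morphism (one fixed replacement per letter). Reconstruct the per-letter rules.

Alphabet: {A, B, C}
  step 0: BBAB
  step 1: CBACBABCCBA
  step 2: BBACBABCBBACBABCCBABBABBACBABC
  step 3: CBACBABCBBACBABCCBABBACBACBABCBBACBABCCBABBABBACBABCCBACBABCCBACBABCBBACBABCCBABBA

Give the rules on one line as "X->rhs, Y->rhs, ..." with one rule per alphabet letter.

  step 2 ⇒ step 3: BBACBABCBBACBABCCBABBABBACBABC ⇒ CBA·CBA·BC·BBA·CBA·BC·CBA·BBA·CBA·CBA·BC·BBA·CBA·BC·CBA·BBA·BBA·CBA·BC·CBA·CBA·BC·CBA·CBA·BC·BBA·CBA·BC·CBA·BBA
    A ↦ BC
    B ↦ CBA
    C ↦ BBA

A->BC, B->CBA, C->BBA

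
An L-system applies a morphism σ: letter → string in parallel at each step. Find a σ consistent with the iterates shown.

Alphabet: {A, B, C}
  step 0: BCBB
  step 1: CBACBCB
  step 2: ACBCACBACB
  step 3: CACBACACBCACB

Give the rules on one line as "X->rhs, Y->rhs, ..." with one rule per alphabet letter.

A->C, B->CB, C->A

  step 2 ⇒ step 3: ACBCACBACB ⇒ C·A·CB·A·C·A·CB·C·A·CB
    A ↦ C
    B ↦ CB
    C ↦ A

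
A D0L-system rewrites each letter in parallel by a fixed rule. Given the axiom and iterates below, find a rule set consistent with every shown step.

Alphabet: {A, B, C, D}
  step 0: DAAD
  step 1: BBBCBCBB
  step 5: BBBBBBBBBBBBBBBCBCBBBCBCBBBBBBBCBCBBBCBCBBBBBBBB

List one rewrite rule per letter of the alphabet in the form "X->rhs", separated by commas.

A->BC, B->D, C->AA, D->BB

  step 0 ⇒ step 1: DAAD ⇒ BB·BC·BC·BB
    A ↦ BC
    D ↦ BB
    B ↦ D  (constrained at step 1)
    C ↦ AA  (constrained at step 1)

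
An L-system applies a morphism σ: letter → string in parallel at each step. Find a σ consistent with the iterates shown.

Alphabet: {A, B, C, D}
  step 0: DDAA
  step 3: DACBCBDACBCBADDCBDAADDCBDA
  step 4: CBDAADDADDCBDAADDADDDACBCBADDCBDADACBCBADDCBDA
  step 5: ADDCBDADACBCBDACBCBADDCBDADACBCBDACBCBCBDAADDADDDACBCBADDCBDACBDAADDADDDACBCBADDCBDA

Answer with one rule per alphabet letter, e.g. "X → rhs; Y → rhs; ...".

  step 4 ⇒ step 5: CBDAADDADDCBDAADDADDDACBCBADDCBDADACBCBADDCBDA ⇒ A·DD·CB·DA·DA·CB·CB·DA·CB·CB·A·DD·CB·DA·DA·CB·CB·DA·CB·CB·CB·DA·A·DD·A·DD·DA·CB·CB·A·DD·CB·DA·CB·DA·A·DD·A·DD·DA·CB·CB·A·DD·CB·DA
    A ↦ DA
    B ↦ DD
    C ↦ A
    D ↦ CB

A->DA, B->DD, C->A, D->CB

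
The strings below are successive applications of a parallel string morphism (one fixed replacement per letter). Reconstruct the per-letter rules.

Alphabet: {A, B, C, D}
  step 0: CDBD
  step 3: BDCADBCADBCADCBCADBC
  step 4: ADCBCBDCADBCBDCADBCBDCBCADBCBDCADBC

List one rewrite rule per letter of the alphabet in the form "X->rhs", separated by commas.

  step 3 ⇒ step 4: BDCADBCADBCADCBCADBC ⇒ AD·C·BC·BD·C·AD·BC·BD·C·AD·BC·BD·C·BC·AD·BC·BD·C·AD·BC
    A ↦ BD
    B ↦ AD
    C ↦ BC
    D ↦ C

A->BD, B->AD, C->BC, D->C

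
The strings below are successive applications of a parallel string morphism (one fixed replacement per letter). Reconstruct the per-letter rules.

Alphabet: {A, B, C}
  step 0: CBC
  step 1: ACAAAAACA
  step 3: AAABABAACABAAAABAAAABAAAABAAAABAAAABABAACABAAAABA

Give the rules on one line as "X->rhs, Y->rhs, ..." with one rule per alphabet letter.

  step 0 ⇒ step 1: CBC ⇒ ACA·AAA·ACA
    B ↦ AAA
    C ↦ ACA
    A ↦ BA  (constrained at step 1)

A->BA, B->AAA, C->ACA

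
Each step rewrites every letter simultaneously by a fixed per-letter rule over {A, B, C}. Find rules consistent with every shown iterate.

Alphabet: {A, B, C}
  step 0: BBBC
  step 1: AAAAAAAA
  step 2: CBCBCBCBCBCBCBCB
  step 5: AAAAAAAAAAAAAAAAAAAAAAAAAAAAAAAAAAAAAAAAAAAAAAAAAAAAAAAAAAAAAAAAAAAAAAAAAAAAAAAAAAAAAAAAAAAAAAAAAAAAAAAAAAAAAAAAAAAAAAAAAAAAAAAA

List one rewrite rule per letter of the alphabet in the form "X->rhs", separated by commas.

A->CB, B->AA, C->AA

  step 1 ⇒ step 2: AAAAAAAA ⇒ CB·CB·CB·CB·CB·CB·CB·CB
    A ↦ CB
  step 0 ⇒ step 1: BBBC ⇒ AA·AA·AA·AA
    B ↦ AA
  step 0 ⇒ step 1: BBBC ⇒ AA·AA·AA·AA
    C ↦ AA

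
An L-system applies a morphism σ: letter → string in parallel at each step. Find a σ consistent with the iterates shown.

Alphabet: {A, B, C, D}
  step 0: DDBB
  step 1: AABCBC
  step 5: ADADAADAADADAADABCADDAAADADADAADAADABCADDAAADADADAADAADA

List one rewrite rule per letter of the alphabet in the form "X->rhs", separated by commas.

A->DA, B->BC, C->AD, D->A

  step 0 ⇒ step 1: DDBB ⇒ A·A·BC·BC
    B ↦ BC
    D ↦ A
    A ↦ DA  (constrained at step 1)
    C ↦ AD  (constrained at step 1)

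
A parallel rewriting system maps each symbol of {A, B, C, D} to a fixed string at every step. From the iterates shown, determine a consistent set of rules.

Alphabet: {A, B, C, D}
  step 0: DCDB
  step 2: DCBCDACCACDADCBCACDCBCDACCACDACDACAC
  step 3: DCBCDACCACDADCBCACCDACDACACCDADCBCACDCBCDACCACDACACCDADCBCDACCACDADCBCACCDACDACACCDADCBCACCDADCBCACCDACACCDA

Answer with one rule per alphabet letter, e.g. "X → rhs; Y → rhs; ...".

A->CAC, B->CCA, C->CDA, D->DCB

  step 2 ⇒ step 3: DCBCDACCACDADCBCACDCBCDACCACDACDACAC ⇒ DCB·CDA·CCA·CDA·DCB·CAC·CDA·CDA·CAC·CDA·DCB·CAC·DCB·CDA·CCA·CDA·CAC·CDA·DCB·CDA·CCA·CDA·DCB·CAC·CDA·CDA·CAC·CDA·DCB·CAC·CDA·DCB·CAC·CDA·CAC·CDA
    A ↦ CAC
    B ↦ CCA
    C ↦ CDA
    D ↦ DCB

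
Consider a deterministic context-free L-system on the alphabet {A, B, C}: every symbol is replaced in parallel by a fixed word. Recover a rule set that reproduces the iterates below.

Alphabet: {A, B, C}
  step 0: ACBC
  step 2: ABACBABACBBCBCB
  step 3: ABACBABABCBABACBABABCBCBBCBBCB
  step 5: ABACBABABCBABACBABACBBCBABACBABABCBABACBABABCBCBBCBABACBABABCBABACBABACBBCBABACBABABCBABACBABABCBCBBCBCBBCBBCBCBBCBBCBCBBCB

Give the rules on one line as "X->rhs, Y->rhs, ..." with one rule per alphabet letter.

A->ABA, B->CB, C->B

  step 2 ⇒ step 3: ABACBABACBBCBCB ⇒ ABA·CB·ABA·B·CB·ABA·CB·ABA·B·CB·CB·B·CB·B·CB
    A ↦ ABA
    B ↦ CB
    C ↦ B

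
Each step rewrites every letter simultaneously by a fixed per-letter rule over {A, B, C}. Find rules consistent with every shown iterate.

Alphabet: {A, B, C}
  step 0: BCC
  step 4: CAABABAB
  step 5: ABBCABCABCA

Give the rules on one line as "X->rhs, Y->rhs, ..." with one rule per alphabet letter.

A->B, B->CA, C->A

  step 4 ⇒ step 5: CAABABAB ⇒ A·B·B·CA·B·CA·B·CA
    A ↦ B
    B ↦ CA
    C ↦ A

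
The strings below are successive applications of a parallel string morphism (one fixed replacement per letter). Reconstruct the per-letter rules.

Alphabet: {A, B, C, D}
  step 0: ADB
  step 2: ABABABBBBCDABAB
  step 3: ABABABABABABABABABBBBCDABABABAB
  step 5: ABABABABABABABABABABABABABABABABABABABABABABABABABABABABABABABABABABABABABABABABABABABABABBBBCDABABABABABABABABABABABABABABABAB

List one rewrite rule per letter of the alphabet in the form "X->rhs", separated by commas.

  step 2 ⇒ step 3: ABABABBBBCDABAB ⇒ AB·AB·AB·AB·AB·AB·AB·AB·AB·BB·BCD·AB·AB·AB·AB
    A ↦ AB
    B ↦ AB
    C ↦ BB
    D ↦ BCD

A->AB, B->AB, C->BB, D->BCD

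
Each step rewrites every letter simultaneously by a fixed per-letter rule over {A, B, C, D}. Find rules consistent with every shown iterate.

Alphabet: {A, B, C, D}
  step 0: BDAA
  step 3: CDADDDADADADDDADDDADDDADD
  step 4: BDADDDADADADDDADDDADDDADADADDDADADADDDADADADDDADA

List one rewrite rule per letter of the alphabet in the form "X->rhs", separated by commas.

  step 3 ⇒ step 4: CDADDDADADADDDADDDADDDADD ⇒ B·DA·DD·DA·DA·DA·DD·DA·DD·DA·DD·DA·DA·DA·DD·DA·DA·DA·DD·DA·DA·DA·DD·DA·DA
    A ↦ DD
    C ↦ B
    D ↦ DA
    B ↦ C  (constrained at step 0)

A->DD, B->C, C->B, D->DA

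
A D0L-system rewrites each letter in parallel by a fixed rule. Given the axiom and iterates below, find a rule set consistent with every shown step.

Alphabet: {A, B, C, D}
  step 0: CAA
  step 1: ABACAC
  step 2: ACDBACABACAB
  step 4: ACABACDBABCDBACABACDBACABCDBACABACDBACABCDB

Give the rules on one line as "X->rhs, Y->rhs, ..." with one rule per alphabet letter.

  step 1 ⇒ step 2: ABACAC ⇒ AC·DB·AC·AB·AC·AB
    A ↦ AC
    B ↦ DB
    C ↦ AB
    D ↦ C  (constrained at step 2)

A->AC, B->DB, C->AB, D->C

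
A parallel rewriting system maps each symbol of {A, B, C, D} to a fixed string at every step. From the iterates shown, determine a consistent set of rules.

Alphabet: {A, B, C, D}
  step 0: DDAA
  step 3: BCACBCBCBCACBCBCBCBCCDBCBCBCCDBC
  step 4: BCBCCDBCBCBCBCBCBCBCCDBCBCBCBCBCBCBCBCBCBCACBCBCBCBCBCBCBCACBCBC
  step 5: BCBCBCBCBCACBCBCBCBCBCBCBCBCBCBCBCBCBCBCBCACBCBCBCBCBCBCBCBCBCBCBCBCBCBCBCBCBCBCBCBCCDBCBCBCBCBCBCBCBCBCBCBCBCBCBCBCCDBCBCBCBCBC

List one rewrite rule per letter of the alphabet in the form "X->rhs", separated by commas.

A->CD, B->BC, C->BC, D->AC

  step 4 ⇒ step 5: BCBCCDBCBCBCBCBCBCBCCDBCBCBCBCBCBCBCBCBCBCACBCBCBCBCBCBCBCACBCBC ⇒ BC·BC·BC·BC·BC·AC·BC·BC·BC·BC·BC·BC·BC·BC·BC·BC·BC·BC·BC·BC·BC·AC·BC·BC·BC·BC·BC·BC·BC·BC·BC·BC·BC·BC·BC·BC·BC·BC·BC·BC·BC·BC·CD·BC·BC·BC·BC·BC·BC·BC·BC·BC·BC·BC·BC·BC·BC·BC·CD·BC·BC·BC·BC·BC
    A ↦ CD
    B ↦ BC
    C ↦ BC
    D ↦ AC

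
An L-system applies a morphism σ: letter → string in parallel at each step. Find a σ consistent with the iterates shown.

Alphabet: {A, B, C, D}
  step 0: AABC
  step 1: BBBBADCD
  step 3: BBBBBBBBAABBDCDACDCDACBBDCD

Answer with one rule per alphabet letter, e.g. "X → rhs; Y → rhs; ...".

  step 0 ⇒ step 1: AABC ⇒ BB·BB·A·DCD
    A ↦ BB
    B ↦ A
    C ↦ DCD
    D ↦ AC  (constrained at step 1)

A->BB, B->A, C->DCD, D->AC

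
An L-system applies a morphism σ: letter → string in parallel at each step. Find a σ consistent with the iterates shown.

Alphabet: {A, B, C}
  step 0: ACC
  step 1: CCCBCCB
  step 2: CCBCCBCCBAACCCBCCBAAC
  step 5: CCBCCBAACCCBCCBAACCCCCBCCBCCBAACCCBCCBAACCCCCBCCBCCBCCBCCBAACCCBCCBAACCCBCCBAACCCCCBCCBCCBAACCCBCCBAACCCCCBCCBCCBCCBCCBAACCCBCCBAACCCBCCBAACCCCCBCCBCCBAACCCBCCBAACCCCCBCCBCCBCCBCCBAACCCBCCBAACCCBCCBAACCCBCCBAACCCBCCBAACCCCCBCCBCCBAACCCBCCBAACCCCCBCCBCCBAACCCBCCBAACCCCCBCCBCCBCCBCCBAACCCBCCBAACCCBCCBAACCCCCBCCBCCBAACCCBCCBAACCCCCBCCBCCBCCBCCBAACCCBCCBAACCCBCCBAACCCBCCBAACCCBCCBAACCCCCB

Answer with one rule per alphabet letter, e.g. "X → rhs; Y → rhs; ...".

  step 1 ⇒ step 2: CCCBCCB ⇒ CCB·CCB·CCB·AAC·CCB·CCB·AAC
    B ↦ AAC
    C ↦ CCB
  step 0 ⇒ step 1: ACC ⇒ C·CCB·CCB
    A ↦ C

A->C, B->AAC, C->CCB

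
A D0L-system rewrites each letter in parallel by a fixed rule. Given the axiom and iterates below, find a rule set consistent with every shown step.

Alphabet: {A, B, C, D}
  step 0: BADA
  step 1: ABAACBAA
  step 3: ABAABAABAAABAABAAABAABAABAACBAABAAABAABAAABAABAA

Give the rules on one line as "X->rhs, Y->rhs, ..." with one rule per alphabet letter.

  step 0 ⇒ step 1: BADA ⇒ A·BAA·C·BAA
    A ↦ BAA
    B ↦ A
    D ↦ C
    C ↦ ADA  (constrained at step 1)

A->BAA, B->A, C->ADA, D->C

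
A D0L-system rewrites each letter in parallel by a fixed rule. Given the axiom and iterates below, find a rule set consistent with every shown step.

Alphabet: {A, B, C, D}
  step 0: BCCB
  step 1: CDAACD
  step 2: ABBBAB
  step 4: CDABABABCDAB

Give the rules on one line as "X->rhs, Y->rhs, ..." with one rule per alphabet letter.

A->B, B->CD, C->A, D->B

  step 1 ⇒ step 2: CDAACD ⇒ A·B·B·B·A·B
    A ↦ B
    C ↦ A
    D ↦ B
  step 0 ⇒ step 1: BCCB ⇒ CD·A·A·CD
    B ↦ CD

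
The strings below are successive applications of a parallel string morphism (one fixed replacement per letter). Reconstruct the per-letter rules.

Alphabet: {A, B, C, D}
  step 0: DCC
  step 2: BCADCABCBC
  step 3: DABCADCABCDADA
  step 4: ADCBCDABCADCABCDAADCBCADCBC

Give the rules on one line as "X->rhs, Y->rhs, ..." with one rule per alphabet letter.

  step 3 ⇒ step 4: DABCADCABCDADA ⇒ ADC·BC·D·A·BC·ADC·A·BC·D·A·ADC·BC·ADC·BC
    A ↦ BC
    B ↦ D
    C ↦ A
    D ↦ ADC

A->BC, B->D, C->A, D->ADC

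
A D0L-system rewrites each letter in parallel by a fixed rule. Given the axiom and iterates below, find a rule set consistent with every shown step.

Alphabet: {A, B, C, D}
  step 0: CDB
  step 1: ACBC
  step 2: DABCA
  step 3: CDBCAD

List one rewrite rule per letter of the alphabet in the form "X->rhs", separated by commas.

  step 2 ⇒ step 3: DABCA ⇒ C·D·BC·A·D
    A ↦ D
    B ↦ BC
    C ↦ A
    D ↦ C

A->D, B->BC, C->A, D->C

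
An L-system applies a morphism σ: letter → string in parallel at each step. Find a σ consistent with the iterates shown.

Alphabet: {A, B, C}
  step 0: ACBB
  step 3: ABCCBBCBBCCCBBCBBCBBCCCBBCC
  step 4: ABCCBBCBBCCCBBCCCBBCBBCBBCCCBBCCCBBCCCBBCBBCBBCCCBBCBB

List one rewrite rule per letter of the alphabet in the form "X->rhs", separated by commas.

  step 3 ⇒ step 4: ABCCBBCBBCCCBBCBBCBBCCCBBCC ⇒ AB·C·CBB·CBB·C·C·CBB·C·C·CBB·CBB·CBB·C·C·CBB·C·C·CBB·C·C·CBB·CBB·CBB·C·C·CBB·CBB
    A ↦ AB
    B ↦ C
    C ↦ CBB

A->AB, B->C, C->CBB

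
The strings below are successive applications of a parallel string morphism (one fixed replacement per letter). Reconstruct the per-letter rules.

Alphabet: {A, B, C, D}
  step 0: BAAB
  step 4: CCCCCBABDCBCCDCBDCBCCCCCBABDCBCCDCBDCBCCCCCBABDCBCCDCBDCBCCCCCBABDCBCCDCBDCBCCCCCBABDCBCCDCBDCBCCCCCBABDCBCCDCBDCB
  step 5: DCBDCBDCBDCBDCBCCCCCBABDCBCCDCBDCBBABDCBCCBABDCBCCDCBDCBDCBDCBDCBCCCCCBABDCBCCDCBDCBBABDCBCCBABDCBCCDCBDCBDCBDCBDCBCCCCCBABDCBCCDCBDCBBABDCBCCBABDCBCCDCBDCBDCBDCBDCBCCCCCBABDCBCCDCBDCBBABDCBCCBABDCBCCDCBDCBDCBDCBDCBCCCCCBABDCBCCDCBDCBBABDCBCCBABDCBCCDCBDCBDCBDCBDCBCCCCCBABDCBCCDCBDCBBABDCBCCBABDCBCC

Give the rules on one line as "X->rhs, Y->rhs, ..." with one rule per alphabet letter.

A->C, B->CC, C->DCB, D->BAB

  step 4 ⇒ step 5: CCCCCBABDCBCCDCBDCBCCCCCBABDCBCCDCBDCBCCCCCBABDCBCCDCBDCBCCCCCBABDCBCCDCBDCBCCCCCBABDCBCCDCBDCBCCCCCBABDCBCCDCBDCB ⇒ DCB·DCB·DCB·DCB·DCB·CC·C·CC·BAB·DCB·CC·DCB·DCB·BAB·DCB·CC·BAB·DCB·CC·DCB·DCB·DCB·DCB·DCB·CC·C·CC·BAB·DCB·CC·DCB·DCB·BAB·DCB·CC·BAB·DCB·CC·DCB·DCB·DCB·DCB·DCB·CC·C·CC·BAB·DCB·CC·DCB·DCB·BAB·DCB·CC·BAB·DCB·CC·DCB·DCB·DCB·DCB·DCB·CC·C·CC·BAB·DCB·CC·DCB·DCB·BAB·DCB·CC·BAB·DCB·CC·DCB·DCB·DCB·DCB·DCB·CC·C·CC·BAB·DCB·CC·DCB·DCB·BAB·DCB·CC·BAB·DCB·CC·DCB·DCB·DCB·DCB·DCB·CC·C·CC·BAB·DCB·CC·DCB·DCB·BAB·DCB·CC·BAB·DCB·CC
    A ↦ C
    B ↦ CC
    C ↦ DCB
    D ↦ BAB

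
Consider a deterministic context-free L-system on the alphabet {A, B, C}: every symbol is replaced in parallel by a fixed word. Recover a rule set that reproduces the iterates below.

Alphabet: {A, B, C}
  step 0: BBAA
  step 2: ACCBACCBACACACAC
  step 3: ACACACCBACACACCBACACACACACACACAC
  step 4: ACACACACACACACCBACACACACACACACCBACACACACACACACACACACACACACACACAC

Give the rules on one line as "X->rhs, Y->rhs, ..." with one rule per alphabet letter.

  step 3 ⇒ step 4: ACACACCBACACACCBACACACACACACACAC ⇒ AC·AC·AC·AC·AC·AC·AC·CB·AC·AC·AC·AC·AC·AC·AC·CB·AC·AC·AC·AC·AC·AC·AC·AC·AC·AC·AC·AC·AC·AC·AC·AC
    A ↦ AC
    B ↦ CB
    C ↦ AC

A->AC, B->CB, C->AC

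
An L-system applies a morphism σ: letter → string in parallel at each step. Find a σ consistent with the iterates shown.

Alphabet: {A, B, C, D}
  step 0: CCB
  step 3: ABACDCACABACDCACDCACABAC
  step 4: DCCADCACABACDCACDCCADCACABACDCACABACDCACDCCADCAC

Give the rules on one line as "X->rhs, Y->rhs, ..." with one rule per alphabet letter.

A->DC, B->CA, C->AC, D->AB

  step 3 ⇒ step 4: ABACDCACABACDCACDCACABAC ⇒ DC·CA·DC·AC·AB·AC·DC·AC·DC·CA·DC·AC·AB·AC·DC·AC·AB·AC·DC·AC·DC·CA·DC·AC
    A ↦ DC
    B ↦ CA
    C ↦ AC
    D ↦ AB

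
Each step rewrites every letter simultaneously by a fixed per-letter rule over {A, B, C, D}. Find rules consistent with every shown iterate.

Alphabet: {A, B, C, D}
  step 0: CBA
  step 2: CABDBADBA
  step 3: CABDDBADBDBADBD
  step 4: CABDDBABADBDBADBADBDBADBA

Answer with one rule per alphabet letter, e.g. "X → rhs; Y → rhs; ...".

  step 3 ⇒ step 4: CABDDBADBDBADBD ⇒ CA·BD·D·BA·BA·D·BD·BA·D·BA·D·BD·BA·D·BA
    A ↦ BD
    B ↦ D
    C ↦ CA
    D ↦ BA

A->BD, B->D, C->CA, D->BA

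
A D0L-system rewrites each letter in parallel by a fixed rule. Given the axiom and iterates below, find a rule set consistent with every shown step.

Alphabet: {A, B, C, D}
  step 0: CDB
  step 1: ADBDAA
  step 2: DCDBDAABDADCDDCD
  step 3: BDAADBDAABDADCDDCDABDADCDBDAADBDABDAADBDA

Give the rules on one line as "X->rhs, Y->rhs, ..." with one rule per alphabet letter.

  step 2 ⇒ step 3: DCDBDAABDADCDDCD ⇒ BDA·AD·BDA·A·BDA·DCD·DCD·A·BDA·DCD·BDA·AD·BDA·BDA·AD·BDA
    A ↦ DCD
    B ↦ A
    C ↦ AD
    D ↦ BDA

A->DCD, B->A, C->AD, D->BDA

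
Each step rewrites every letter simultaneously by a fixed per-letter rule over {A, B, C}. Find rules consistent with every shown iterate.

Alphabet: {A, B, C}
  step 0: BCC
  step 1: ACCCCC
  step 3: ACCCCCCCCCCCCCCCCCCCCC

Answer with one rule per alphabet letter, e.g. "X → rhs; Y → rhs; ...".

  step 0 ⇒ step 1: BCC ⇒ AC·CC·CC
    B ↦ AC
    C ↦ CC
    A ↦ B  (constrained at step 1)

A->B, B->AC, C->CC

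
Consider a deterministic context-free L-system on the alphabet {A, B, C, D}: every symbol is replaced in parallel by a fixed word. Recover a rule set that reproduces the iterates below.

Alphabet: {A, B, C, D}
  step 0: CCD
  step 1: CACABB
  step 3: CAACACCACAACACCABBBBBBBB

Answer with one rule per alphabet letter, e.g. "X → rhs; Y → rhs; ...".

  step 0 ⇒ step 1: CCD ⇒ CA·CA·BB
    C ↦ CA
    D ↦ BB
    A ↦ AC  (constrained at step 1)
    B ↦ DD  (constrained at step 1)

A->AC, B->DD, C->CA, D->BB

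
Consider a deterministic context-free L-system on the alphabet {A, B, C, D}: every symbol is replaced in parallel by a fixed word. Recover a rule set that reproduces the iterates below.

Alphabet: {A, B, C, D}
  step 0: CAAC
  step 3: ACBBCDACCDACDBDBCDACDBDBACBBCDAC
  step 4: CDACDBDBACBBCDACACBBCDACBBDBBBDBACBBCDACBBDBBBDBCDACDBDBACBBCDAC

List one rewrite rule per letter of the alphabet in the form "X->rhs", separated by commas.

  step 3 ⇒ step 4: ACBBCDACCDACDBDBCDACDBDBACBBCDAC ⇒ CD·AC·DB·DB·AC·BB·CD·AC·AC·BB·CD·AC·BB·DB·BB·DB·AC·BB·CD·AC·BB·DB·BB·DB·CD·AC·DB·DB·AC·BB·CD·AC
    A ↦ CD
    B ↦ DB
    C ↦ AC
    D ↦ BB

A->CD, B->DB, C->AC, D->BB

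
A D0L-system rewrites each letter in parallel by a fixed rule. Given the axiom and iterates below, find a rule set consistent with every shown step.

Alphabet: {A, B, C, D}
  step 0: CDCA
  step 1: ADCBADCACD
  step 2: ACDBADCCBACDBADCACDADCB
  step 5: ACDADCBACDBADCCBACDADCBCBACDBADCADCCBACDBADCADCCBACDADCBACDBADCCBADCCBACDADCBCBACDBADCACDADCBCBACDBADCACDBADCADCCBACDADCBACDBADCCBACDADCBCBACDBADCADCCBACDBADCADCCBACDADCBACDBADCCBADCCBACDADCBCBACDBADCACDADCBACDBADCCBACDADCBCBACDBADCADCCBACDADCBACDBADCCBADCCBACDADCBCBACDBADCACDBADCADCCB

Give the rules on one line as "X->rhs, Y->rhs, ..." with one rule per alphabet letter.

  step 1 ⇒ step 2: ADCBADCACD ⇒ ACD·B·ADC·CB·ACD·B·ADC·ACD·ADC·B
    A ↦ ACD
    B ↦ CB
    C ↦ ADC
    D ↦ B

A->ACD, B->CB, C->ADC, D->B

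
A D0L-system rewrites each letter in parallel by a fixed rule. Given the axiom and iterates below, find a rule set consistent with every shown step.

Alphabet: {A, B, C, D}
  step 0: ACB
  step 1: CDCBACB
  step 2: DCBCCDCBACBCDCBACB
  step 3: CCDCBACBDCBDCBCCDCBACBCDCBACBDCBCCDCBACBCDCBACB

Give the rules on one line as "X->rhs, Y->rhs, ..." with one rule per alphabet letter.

A->C, B->ACB, C->DCB, D->CC

  step 2 ⇒ step 3: DCBCCDCBACBCDCBACB ⇒ CC·DCB·ACB·DCB·DCB·CC·DCB·ACB·C·DCB·ACB·DCB·CC·DCB·ACB·C·DCB·ACB
    A ↦ C
    B ↦ ACB
    C ↦ DCB
    D ↦ CC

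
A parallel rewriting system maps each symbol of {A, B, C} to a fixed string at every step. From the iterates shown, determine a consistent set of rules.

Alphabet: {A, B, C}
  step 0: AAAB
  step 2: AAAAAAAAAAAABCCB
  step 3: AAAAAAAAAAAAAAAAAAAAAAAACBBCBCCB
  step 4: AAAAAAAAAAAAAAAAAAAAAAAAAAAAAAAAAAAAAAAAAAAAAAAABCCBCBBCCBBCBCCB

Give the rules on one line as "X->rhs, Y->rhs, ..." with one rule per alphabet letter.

  step 3 ⇒ step 4: AAAAAAAAAAAAAAAAAAAAAAAACBBCBCCB ⇒ AA·AA·AA·AA·AA·AA·AA·AA·AA·AA·AA·AA·AA·AA·AA·AA·AA·AA·AA·AA·AA·AA·AA·AA·BC·CB·CB·BC·CB·BC·BC·CB
    A ↦ AA
    B ↦ CB
    C ↦ BC

A->AA, B->CB, C->BC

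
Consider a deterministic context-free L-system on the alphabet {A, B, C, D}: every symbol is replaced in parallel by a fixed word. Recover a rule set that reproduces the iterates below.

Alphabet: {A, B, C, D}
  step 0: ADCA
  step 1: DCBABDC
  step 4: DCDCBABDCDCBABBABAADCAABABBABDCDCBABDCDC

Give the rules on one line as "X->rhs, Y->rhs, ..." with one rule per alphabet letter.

A->DC, B->AA, C->AB, D->B

  step 0 ⇒ step 1: ADCA ⇒ DC·B·AB·DC
    A ↦ DC
    C ↦ AB
    D ↦ B
    B ↦ AA  (constrained at step 1)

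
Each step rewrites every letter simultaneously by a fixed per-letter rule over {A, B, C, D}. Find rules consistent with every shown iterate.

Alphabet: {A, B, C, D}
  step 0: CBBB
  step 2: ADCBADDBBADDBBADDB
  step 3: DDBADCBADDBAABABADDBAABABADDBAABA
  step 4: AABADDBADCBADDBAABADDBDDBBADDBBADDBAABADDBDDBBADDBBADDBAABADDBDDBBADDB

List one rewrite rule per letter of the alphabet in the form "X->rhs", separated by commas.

  step 3 ⇒ step 4: DDBADCBADDBAABABADDBAABABADDBAABA ⇒ A·A·BA·DDB·A·DC·BA·DDB·A·A·BA·DDB·DDB·BA·DDB·BA·DDB·A·A·BA·DDB·DDB·BA·DDB·BA·DDB·A·A·BA·DDB·DDB·BA·DDB
    A ↦ DDB
    B ↦ BA
    C ↦ DC
    D ↦ A

A->DDB, B->BA, C->DC, D->A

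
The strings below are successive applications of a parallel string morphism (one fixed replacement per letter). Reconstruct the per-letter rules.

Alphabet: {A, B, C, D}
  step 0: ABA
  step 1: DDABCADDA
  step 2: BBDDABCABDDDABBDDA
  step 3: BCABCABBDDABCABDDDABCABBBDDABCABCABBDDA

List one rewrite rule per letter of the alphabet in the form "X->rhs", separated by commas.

A->DDA, B->BCA, C->BD, D->B

  step 2 ⇒ step 3: BBDDABCABDDDABBDDA ⇒ BCA·BCA·B·B·DDA·BCA·BD·DDA·BCA·B·B·B·DDA·BCA·BCA·B·B·DDA
    A ↦ DDA
    B ↦ BCA
    C ↦ BD
    D ↦ B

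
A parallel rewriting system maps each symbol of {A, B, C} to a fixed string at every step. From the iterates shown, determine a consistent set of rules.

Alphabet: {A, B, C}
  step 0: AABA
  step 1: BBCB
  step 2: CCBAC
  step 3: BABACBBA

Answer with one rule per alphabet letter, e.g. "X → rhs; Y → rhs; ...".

  step 2 ⇒ step 3: CCBAC ⇒ BA·BA·C·B·BA
    A ↦ B
    B ↦ C
    C ↦ BA

A->B, B->C, C->BA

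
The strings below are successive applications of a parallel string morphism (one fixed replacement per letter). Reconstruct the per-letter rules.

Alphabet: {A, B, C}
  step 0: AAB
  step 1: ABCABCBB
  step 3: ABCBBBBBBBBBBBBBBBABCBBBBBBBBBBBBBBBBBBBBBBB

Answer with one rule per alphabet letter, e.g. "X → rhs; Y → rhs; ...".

  step 0 ⇒ step 1: AAB ⇒ ABC·ABC·BB
    A ↦ ABC
    B ↦ BB
    C ↦ BBB  (constrained at step 1)

A->ABC, B->BB, C->BBB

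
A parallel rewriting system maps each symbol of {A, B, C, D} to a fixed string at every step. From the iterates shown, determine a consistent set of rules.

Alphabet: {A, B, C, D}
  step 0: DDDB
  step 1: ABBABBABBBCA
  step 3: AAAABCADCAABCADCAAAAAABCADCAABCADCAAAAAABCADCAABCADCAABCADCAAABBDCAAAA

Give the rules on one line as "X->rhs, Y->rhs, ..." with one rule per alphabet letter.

A->AA, B->BCA, C->DC, D->ABB

  step 0 ⇒ step 1: DDDB ⇒ ABB·ABB·ABB·BCA
    B ↦ BCA
    D ↦ ABB
    A ↦ AA  (constrained at step 1)
    C ↦ DC  (constrained at step 1)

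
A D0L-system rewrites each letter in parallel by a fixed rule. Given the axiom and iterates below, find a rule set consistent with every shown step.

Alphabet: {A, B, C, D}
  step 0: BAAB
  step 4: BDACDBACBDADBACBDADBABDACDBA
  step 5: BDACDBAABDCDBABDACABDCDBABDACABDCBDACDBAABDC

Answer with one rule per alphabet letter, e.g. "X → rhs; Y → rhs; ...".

  step 4 ⇒ step 5: BDACDBACBDADBACBDADBABDACDBA ⇒ BD·A·C·DBA·A·BD·C·DBA·BD·A·C·A·BD·C·DBA·BD·A·C·A·BD·C·BD·A·C·DBA·A·BD·C
    A ↦ C
    B ↦ BD
    C ↦ DBA
    D ↦ A

A->C, B->BD, C->DBA, D->A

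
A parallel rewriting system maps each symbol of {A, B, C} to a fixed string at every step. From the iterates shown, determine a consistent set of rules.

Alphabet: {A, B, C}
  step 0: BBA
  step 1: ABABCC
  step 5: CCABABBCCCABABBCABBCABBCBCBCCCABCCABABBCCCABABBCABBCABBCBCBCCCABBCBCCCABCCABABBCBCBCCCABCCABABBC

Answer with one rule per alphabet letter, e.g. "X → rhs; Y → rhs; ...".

  step 0 ⇒ step 1: BBA ⇒ AB·AB·CC
    A ↦ CC
    B ↦ AB
    C ↦ BC  (constrained at step 1)

A->CC, B->AB, C->BC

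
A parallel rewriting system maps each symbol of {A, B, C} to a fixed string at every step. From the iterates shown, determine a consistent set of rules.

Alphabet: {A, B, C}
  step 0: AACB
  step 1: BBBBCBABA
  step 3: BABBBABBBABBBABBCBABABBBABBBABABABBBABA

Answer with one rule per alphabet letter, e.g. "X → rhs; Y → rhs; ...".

  step 0 ⇒ step 1: AACB ⇒ BB·BB·CBA·BA
    A ↦ BB
    B ↦ BA
    C ↦ CBA

A->BB, B->BA, C->CBA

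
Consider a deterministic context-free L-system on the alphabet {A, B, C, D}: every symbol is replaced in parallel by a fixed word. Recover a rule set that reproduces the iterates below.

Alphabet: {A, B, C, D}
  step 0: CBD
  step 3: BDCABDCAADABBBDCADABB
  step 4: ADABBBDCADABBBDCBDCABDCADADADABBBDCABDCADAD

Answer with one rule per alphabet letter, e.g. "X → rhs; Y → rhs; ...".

A->BDC, B->AD, C->BB, D->A

  step 3 ⇒ step 4: BDCABDCAADABBBDCADABB ⇒ AD·A·BB·BDC·AD·A·BB·BDC·BDC·A·BDC·AD·AD·AD·A·BB·BDC·A·BDC·AD·AD
    A ↦ BDC
    B ↦ AD
    C ↦ BB
    D ↦ A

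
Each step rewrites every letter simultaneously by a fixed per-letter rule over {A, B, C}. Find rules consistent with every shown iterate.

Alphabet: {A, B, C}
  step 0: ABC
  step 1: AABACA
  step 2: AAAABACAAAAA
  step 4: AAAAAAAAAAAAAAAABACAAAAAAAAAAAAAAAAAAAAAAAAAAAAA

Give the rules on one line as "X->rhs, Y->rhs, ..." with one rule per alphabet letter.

  step 1 ⇒ step 2: AABACA ⇒ AA·AA·BAC·AA·A·AA
    A ↦ AA
    B ↦ BAC
    C ↦ A

A->AA, B->BAC, C->A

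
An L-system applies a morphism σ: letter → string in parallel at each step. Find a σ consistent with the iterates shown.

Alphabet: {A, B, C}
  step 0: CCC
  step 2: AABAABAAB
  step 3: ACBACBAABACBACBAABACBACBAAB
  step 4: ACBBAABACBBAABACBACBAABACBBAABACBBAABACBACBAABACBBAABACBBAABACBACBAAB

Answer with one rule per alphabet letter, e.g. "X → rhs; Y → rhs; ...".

A->ACB, B->AAB, C->B

  step 3 ⇒ step 4: ACBACBAABACBACBAABACBACBAAB ⇒ ACB·B·AAB·ACB·B·AAB·ACB·ACB·AAB·ACB·B·AAB·ACB·B·AAB·ACB·ACB·AAB·ACB·B·AAB·ACB·B·AAB·ACB·ACB·AAB
    A ↦ ACB
    B ↦ AAB
    C ↦ B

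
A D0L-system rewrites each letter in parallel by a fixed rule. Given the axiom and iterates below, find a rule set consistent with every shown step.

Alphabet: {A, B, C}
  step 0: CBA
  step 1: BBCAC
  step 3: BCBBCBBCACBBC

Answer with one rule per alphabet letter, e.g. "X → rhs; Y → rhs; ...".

  step 0 ⇒ step 1: CBA ⇒ B·BC·AC
    A ↦ AC
    B ↦ BC
    C ↦ B

A->AC, B->BC, C->B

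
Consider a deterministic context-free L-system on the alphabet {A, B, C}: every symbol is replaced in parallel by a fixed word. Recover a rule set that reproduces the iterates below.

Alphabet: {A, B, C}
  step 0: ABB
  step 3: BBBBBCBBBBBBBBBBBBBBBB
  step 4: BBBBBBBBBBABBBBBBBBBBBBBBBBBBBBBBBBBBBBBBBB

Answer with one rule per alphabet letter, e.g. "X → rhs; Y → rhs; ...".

A->BC, B->BB, C->A

  step 3 ⇒ step 4: BBBBBCBBBBBBBBBBBBBBBB ⇒ BB·BB·BB·BB·BB·A·BB·BB·BB·BB·BB·BB·BB·BB·BB·BB·BB·BB·BB·BB·BB·BB
    B ↦ BB
    C ↦ A
    A ↦ BC  (constrained at step 0)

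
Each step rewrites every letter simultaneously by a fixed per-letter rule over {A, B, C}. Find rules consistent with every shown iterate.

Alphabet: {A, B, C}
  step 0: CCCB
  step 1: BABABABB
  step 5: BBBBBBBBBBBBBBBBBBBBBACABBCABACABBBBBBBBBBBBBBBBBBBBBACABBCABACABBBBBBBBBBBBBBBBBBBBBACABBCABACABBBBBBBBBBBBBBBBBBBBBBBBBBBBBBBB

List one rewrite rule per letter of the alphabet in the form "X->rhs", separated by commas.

A->CA, B->BB, C->BA

  step 0 ⇒ step 1: CCCB ⇒ BA·BA·BA·BB
    B ↦ BB
    C ↦ BA
    A ↦ CA  (constrained at step 1)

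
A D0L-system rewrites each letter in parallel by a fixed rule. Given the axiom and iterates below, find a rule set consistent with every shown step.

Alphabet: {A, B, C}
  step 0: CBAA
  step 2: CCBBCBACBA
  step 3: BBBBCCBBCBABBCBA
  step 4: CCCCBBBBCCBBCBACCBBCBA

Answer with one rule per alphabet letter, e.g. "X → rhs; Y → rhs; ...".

  step 3 ⇒ step 4: BBBBCCBBCBABBCBA ⇒ C·C·C·C·BB·BB·C·C·BB·C·BA·C·C·BB·C·BA
    A ↦ BA
    B ↦ C
    C ↦ BB

A->BA, B->C, C->BB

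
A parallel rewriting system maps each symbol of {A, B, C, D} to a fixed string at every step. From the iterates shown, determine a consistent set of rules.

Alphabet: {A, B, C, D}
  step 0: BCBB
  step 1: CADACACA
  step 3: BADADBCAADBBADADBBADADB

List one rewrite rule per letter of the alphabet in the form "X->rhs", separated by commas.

A->AD, B->CA, C->DA, D->B

  step 0 ⇒ step 1: BCBB ⇒ CA·DA·CA·CA
    B ↦ CA
    C ↦ DA
    A ↦ AD  (constrained at step 1)
    D ↦ B  (constrained at step 1)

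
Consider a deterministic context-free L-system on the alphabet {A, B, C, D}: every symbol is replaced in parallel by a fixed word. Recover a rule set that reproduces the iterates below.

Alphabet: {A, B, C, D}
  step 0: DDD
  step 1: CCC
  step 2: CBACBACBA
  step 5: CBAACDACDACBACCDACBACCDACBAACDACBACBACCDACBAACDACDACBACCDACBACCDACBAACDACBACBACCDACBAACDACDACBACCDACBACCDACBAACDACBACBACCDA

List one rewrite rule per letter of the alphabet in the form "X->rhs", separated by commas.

A->CDA, B->A, C->CBA, D->C

  step 1 ⇒ step 2: CCC ⇒ CBA·CBA·CBA
    C ↦ CBA
    A ↦ CDA  (constrained at step 2)
    B ↦ A  (constrained at step 2)
  step 0 ⇒ step 1: DDD ⇒ C·C·C
    D ↦ C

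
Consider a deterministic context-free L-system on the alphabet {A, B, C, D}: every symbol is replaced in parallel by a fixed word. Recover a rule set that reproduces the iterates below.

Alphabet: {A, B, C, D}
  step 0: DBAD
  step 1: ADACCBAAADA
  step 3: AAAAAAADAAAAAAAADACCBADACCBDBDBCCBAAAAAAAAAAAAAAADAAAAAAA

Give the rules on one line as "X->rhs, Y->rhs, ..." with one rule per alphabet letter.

  step 0 ⇒ step 1: DBAD ⇒ ADA·CCB·AA·ADA
    A ↦ AA
    B ↦ CCB
    D ↦ ADA
    C ↦ DB  (constrained at step 1)

A->AA, B->CCB, C->DB, D->ADA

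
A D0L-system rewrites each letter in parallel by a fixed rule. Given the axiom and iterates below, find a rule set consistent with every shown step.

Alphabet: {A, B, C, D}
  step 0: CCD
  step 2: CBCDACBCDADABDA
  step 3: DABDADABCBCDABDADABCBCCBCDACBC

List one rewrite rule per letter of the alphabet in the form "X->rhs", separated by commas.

  step 2 ⇒ step 3: CBCDACBCDADABDA ⇒ DAB·DA·DAB·CB·C·DAB·DA·DAB·CB·C·CB·C·DA·CB·C
    A ↦ C
    B ↦ DA
    C ↦ DAB
    D ↦ CB

A->C, B->DA, C->DAB, D->CB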